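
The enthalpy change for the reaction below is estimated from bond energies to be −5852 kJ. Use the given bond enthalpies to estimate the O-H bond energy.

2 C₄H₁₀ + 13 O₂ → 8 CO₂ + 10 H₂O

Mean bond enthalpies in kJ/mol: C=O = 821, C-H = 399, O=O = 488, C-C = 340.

D(O-H) ≈ 454 kJ/mol

Let D be the O-H bond energy.
Σ(broken) = 6×340 + 20×399 + 13×488 = 16364
Σ(formed) = 16×821 + 20×D = 13136 + 20D
ΔH = Σ(broken) − Σ(formed) = (16364) − (13136 + 20D) = +3228 − 20D
Setting this equal to −5852 kJ gives 20D = 9080, so D = 454 kJ/mol.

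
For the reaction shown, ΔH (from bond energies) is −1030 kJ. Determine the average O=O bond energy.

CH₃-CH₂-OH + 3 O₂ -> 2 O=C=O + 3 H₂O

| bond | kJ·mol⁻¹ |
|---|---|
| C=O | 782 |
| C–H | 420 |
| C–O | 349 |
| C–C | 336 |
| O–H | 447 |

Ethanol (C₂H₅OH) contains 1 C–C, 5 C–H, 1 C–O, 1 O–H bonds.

Let D be the O=O bond energy.
Σ(broken) = 1×336 + 5×420 + 1×349 + 1×447 + 3×D = 3232 + 3D
Σ(formed) = 4×782 + 6×447 = 5810
ΔH = Σ(broken) − Σ(formed) = (3232 + 3D) − (5810) = −2578 + 3D
Setting this equal to −1030 kJ gives 3D = 1548, so D = 516 kJ/mol.

D(O=O) ≈ 516 kJ/mol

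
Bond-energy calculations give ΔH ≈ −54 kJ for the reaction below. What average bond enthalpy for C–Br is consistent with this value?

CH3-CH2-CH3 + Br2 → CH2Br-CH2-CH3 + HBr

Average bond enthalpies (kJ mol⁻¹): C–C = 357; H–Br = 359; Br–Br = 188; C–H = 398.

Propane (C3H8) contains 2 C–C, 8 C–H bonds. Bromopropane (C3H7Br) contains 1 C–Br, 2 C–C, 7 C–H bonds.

Let D be the C–Br bond energy.
Σ(broken) = 1×188 + 2×357 + 8×398 = 4086
Σ(formed) = 1×D + 2×357 + 7×398 + 1×359 = 3859 + D
ΔH = Σ(broken) − Σ(formed) = (4086) − (3859 + D) = +227 − D
Setting this equal to −54 kJ gives D = 281 kJ/mol.

D(C–Br) ≈ 281 kJ/mol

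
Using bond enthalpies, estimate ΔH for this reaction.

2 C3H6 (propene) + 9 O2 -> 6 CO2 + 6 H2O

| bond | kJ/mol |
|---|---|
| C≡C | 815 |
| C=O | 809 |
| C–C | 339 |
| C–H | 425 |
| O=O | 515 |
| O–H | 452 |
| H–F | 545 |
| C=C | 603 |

Bonds broken (reactants):
  C–C: 2 × 339 = 678
  C–H: 12 × 425 = 5100
  C=C: 2 × 603 = 1206
  O=O: 9 × 515 = 4635
  Σ(broken) = 11619 kJ
Bonds formed (products):
  C=O: 12 × 809 = 9708
  O–H: 12 × 452 = 5424
  Σ(formed) = 15132 kJ
ΔH = Σ(broken) − Σ(formed) = 11619 − 15132 = −3513 kJ

ΔH ≈ −3513 kJ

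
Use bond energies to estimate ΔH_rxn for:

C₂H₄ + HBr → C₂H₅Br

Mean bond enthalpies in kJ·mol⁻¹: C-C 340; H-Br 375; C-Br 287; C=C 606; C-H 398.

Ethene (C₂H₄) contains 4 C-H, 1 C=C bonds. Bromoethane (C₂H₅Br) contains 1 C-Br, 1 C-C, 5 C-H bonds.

Bonds broken (reactants):
  C-H: 4 × 398 = 1592
  C=C: 1 × 606 = 606
  H-Br: 1 × 375 = 375
  Σ(broken) = 2573 kJ
Bonds formed (products):
  C-Br: 1 × 287 = 287
  C-C: 1 × 340 = 340
  C-H: 5 × 398 = 1990
  Σ(formed) = 2617 kJ
ΔH = Σ(broken) − Σ(formed) = 2573 − 2617 = −44 kJ

ΔH ≈ −44 kJ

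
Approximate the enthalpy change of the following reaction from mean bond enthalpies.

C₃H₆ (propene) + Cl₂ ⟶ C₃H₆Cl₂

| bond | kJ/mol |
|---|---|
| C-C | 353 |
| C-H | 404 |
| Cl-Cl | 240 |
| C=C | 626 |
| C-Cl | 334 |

ΔH ≈ −155 kJ

Bonds broken (reactants):
  C-C: 1 × 353 = 353
  C-H: 6 × 404 = 2424
  C=C: 1 × 626 = 626
  Cl-Cl: 1 × 240 = 240
  Σ(broken) = 3643 kJ
Bonds formed (products):
  C-C: 2 × 353 = 706
  C-Cl: 2 × 334 = 668
  C-H: 6 × 404 = 2424
  Σ(formed) = 3798 kJ
ΔH = Σ(broken) − Σ(formed) = 3643 − 3798 = −155 kJ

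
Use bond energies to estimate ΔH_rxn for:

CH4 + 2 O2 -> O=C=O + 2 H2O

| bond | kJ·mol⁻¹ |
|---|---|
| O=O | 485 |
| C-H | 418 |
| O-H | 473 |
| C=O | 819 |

ΔH ≈ −888 kJ

Bonds broken (reactants):
  C-H: 4 × 418 = 1672
  O=O: 2 × 485 = 970
  Σ(broken) = 2642 kJ
Bonds formed (products):
  C=O: 2 × 819 = 1638
  O-H: 4 × 473 = 1892
  Σ(formed) = 3530 kJ
ΔH = Σ(broken) − Σ(formed) = 2642 − 3530 = −888 kJ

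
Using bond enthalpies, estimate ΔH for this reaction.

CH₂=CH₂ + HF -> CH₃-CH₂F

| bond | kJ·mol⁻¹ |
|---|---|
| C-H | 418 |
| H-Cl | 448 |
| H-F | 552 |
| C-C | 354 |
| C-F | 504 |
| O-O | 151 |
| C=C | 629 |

ΔH ≈ −95 kJ

Bonds broken (reactants):
  C-H: 4 × 418 = 1672
  C=C: 1 × 629 = 629
  H-F: 1 × 552 = 552
  Σ(broken) = 2853 kJ
Bonds formed (products):
  C-C: 1 × 354 = 354
  C-F: 1 × 504 = 504
  C-H: 5 × 418 = 2090
  Σ(formed) = 2948 kJ
ΔH = Σ(broken) − Σ(formed) = 2853 − 2948 = −95 kJ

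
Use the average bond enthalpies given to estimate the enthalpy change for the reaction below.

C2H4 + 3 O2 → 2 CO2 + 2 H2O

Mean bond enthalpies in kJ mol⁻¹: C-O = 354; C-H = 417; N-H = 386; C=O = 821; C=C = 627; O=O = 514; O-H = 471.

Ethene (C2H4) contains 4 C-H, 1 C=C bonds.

Bonds broken (reactants):
  C-H: 4 × 417 = 1668
  C=C: 1 × 627 = 627
  O=O: 3 × 514 = 1542
  Σ(broken) = 3837 kJ
Bonds formed (products):
  C=O: 4 × 821 = 3284
  O-H: 4 × 471 = 1884
  Σ(formed) = 5168 kJ
ΔH = Σ(broken) − Σ(formed) = 3837 − 5168 = −1331 kJ

ΔH ≈ −1331 kJ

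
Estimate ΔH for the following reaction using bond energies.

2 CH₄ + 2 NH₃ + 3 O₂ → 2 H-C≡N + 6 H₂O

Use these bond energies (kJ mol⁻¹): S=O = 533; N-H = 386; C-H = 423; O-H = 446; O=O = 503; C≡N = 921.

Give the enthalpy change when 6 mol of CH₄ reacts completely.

ΔH = −2493 kJ

Bonds broken (reactants):
  C-H: 8 × 423 = 3384
  N-H: 6 × 386 = 2316
  O=O: 3 × 503 = 1509
  Σ(broken) = 7209 kJ
Bonds formed (products):
  C≡N: 2 × 921 = 1842
  C-H: 2 × 423 = 846
  O-H: 12 × 446 = 5352
  Σ(formed) = 8040 kJ
ΔH = Σ(broken) − Σ(formed) = 7209 − 8040 = −831 kJ
For 3× the reaction as written: 3 × (−831) = −2493 kJ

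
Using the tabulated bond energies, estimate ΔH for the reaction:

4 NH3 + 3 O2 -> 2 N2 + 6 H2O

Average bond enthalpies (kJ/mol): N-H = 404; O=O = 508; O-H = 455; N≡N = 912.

Bonds broken (reactants):
  N-H: 12 × 404 = 4848
  O=O: 3 × 508 = 1524
  Σ(broken) = 6372 kJ
Bonds formed (products):
  N≡N: 2 × 912 = 1824
  O-H: 12 × 455 = 5460
  Σ(formed) = 7284 kJ
ΔH = Σ(broken) − Σ(formed) = 6372 − 7284 = −912 kJ

ΔH ≈ −912 kJ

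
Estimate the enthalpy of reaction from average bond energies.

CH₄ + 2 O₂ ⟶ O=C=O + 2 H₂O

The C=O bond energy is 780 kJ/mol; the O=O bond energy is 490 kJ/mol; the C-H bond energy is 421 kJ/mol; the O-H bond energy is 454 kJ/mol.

Bonds broken (reactants):
  C-H: 4 × 421 = 1684
  O=O: 2 × 490 = 980
  Σ(broken) = 2664 kJ
Bonds formed (products):
  C=O: 2 × 780 = 1560
  O-H: 4 × 454 = 1816
  Σ(formed) = 3376 kJ
ΔH = Σ(broken) − Σ(formed) = 2664 − 3376 = −712 kJ

ΔH ≈ −712 kJ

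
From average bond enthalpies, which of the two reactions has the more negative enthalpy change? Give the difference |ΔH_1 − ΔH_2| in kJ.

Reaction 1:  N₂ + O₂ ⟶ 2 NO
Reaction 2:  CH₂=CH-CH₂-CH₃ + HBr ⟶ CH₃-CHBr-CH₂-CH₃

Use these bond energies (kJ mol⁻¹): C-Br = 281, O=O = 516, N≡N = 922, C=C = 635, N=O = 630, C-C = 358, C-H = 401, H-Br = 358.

Reaction 2, by 225 kJ

Reaction 1:
  Bonds broken (reactants):
    N≡N: 1 × 922 = 922
    O=O: 1 × 516 = 516
    Σ(broken) = 1438 kJ
  Bonds formed (products):
    N=O: 2 × 630 = 1260
    Σ(formed) = 1260 kJ
  ΔH_1 = 1438 − 1260 = +178 kJ
Reaction 2:
  Bonds broken (reactants):
    C-C: 2 × 358 = 716
    C-H: 8 × 401 = 3208
    C=C: 1 × 635 = 635
    H-Br: 1 × 358 = 358
    Σ(broken) = 4917 kJ
  Bonds formed (products):
    C-Br: 1 × 281 = 281
    C-C: 3 × 358 = 1074
    C-H: 9 × 401 = 3609
    Σ(formed) = 4964 kJ
  ΔH_2 = 4917 − 4964 = −47 kJ
ΔH_1 − ΔH_2 = +225 kJ, so reaction 2 has the more negative ΔH; |ΔH_1 − ΔH_2| = 225 kJ.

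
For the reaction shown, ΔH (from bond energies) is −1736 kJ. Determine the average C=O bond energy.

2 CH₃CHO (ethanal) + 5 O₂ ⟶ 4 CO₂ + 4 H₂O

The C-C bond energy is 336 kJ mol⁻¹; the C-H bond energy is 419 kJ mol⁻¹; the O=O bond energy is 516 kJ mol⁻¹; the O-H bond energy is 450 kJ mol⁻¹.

Let D be the C=O bond energy.
Σ(broken) = 2×336 + 8×419 + 2×D + 5×516 = 6604 + 2D
Σ(formed) = 8×D + 8×450 = 3600 + 8D
ΔH = Σ(broken) − Σ(formed) = (6604 + 2D) − (3600 + 8D) = +3004 − 6D
Setting this equal to −1736 kJ gives 6D = 4740, so D = 790 kJ/mol.

D(C=O) ≈ 790 kJ/mol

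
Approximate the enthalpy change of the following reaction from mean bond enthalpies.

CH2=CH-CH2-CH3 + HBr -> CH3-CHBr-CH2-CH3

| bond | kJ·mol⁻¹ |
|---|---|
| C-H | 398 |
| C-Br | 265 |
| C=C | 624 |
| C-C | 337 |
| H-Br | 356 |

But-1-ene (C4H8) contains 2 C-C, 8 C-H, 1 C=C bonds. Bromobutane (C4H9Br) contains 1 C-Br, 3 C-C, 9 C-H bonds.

Bonds broken (reactants):
  C-C: 2 × 337 = 674
  C-H: 8 × 398 = 3184
  C=C: 1 × 624 = 624
  H-Br: 1 × 356 = 356
  Σ(broken) = 4838 kJ
Bonds formed (products):
  C-Br: 1 × 265 = 265
  C-C: 3 × 337 = 1011
  C-H: 9 × 398 = 3582
  Σ(formed) = 4858 kJ
ΔH = Σ(broken) − Σ(formed) = 4838 − 4858 = −20 kJ

ΔH ≈ −20 kJ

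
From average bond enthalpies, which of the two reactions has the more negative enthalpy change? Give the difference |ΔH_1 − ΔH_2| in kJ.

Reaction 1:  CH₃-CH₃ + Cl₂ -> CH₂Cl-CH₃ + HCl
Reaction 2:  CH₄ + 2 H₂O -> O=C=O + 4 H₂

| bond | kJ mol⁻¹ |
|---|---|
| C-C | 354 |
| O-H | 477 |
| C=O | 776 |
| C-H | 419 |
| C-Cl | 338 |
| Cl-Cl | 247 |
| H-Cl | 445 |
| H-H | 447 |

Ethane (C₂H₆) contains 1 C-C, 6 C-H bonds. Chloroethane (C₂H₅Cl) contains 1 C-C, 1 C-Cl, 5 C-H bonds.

Reaction 1, by 361 kJ

Reaction 1:
  Bonds broken (reactants):
    C-C: 1 × 354 = 354
    C-H: 6 × 419 = 2514
    Cl-Cl: 1 × 247 = 247
    Σ(broken) = 3115 kJ
  Bonds formed (products):
    C-C: 1 × 354 = 354
    C-Cl: 1 × 338 = 338
    C-H: 5 × 419 = 2095
    H-Cl: 1 × 445 = 445
    Σ(formed) = 3232 kJ
  ΔH_1 = 3115 − 3232 = −117 kJ
Reaction 2:
  Bonds broken (reactants):
    C-H: 4 × 419 = 1676
    O-H: 4 × 477 = 1908
    Σ(broken) = 3584 kJ
  Bonds formed (products):
    C=O: 2 × 776 = 1552
    H-H: 4 × 447 = 1788
    Σ(formed) = 3340 kJ
  ΔH_2 = 3584 − 3340 = +244 kJ
ΔH_1 − ΔH_2 = −361 kJ, so reaction 1 has the more negative ΔH; |ΔH_1 − ΔH_2| = 361 kJ.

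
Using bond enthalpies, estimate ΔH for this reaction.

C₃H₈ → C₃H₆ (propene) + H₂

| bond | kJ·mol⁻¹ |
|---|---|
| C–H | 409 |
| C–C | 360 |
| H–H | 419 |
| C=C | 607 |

ΔH ≈ +152 kJ

Bonds broken (reactants):
  C–C: 2 × 360 = 720
  C–H: 8 × 409 = 3272
  Σ(broken) = 3992 kJ
Bonds formed (products):
  C–C: 1 × 360 = 360
  C–H: 6 × 409 = 2454
  C=C: 1 × 607 = 607
  H–H: 1 × 419 = 419
  Σ(formed) = 3840 kJ
ΔH = Σ(broken) − Σ(formed) = 3992 − 3840 = +152 kJ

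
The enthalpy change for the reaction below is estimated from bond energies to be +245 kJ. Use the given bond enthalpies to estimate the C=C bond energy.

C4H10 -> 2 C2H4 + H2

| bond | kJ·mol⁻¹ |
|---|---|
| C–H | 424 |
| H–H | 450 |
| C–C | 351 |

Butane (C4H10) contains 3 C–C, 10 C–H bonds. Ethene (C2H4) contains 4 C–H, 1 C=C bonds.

D(C=C) ≈ 603 kJ/mol

Let D be the C=C bond energy.
Σ(broken) = 3×351 + 10×424 = 5293
Σ(formed) = 8×424 + 2×D + 1×450 = 3842 + 2D
ΔH = Σ(broken) − Σ(formed) = (5293) − (3842 + 2D) = +1451 − 2D
Setting this equal to +245 kJ gives 2D = 1206, so D = 603 kJ/mol.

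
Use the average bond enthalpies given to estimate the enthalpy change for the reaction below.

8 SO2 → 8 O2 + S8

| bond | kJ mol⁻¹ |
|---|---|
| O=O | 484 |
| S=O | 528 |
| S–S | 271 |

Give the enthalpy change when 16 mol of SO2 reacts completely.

Bonds broken (reactants):
  S=O: 16 × 528 = 8448
  Σ(broken) = 8448 kJ
Bonds formed (products):
  O=O: 8 × 484 = 3872
  S–S: 8 × 271 = 2168
  Σ(formed) = 6040 kJ
ΔH = Σ(broken) − Σ(formed) = 8448 − 6040 = +2408 kJ
For 2× the reaction as written: 2 × (+2408) = +4816 kJ

ΔH = +4816 kJ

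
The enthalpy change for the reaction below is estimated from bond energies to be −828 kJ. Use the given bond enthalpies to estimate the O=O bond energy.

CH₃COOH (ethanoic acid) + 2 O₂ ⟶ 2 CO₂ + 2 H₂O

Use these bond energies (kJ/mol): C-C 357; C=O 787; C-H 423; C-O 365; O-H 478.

D(O=O) ≈ 488 kJ/mol

Let D be the O=O bond energy.
Σ(broken) = 1×357 + 3×423 + 1×365 + 1×787 + 1×478 + 2×D = 3256 + 2D
Σ(formed) = 4×787 + 4×478 = 5060
ΔH = Σ(broken) − Σ(formed) = (3256 + 2D) − (5060) = −1804 + 2D
Setting this equal to −828 kJ gives 2D = 976, so D = 488 kJ/mol.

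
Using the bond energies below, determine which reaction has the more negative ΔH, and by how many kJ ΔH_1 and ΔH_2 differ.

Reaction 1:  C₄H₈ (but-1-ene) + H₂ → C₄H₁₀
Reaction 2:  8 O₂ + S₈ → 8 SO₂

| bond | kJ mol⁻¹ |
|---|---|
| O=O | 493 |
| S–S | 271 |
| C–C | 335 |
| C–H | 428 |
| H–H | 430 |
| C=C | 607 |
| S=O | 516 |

Reaction 1:
  Bonds broken (reactants):
    C–C: 2 × 335 = 670
    C–H: 8 × 428 = 3424
    C=C: 1 × 607 = 607
    H–H: 1 × 430 = 430
    Σ(broken) = 5131 kJ
  Bonds formed (products):
    C–C: 3 × 335 = 1005
    C–H: 10 × 428 = 4280
    Σ(formed) = 5285 kJ
  ΔH_1 = 5131 − 5285 = −154 kJ
Reaction 2:
  Bonds broken (reactants):
    O=O: 8 × 493 = 3944
    S–S: 8 × 271 = 2168
    Σ(broken) = 6112 kJ
  Bonds formed (products):
    S=O: 16 × 516 = 8256
    Σ(formed) = 8256 kJ
  ΔH_2 = 6112 − 8256 = −2144 kJ
ΔH_1 − ΔH_2 = +1990 kJ, so reaction 2 has the more negative ΔH; |ΔH_1 − ΔH_2| = 1990 kJ.

Reaction 2, by 1990 kJ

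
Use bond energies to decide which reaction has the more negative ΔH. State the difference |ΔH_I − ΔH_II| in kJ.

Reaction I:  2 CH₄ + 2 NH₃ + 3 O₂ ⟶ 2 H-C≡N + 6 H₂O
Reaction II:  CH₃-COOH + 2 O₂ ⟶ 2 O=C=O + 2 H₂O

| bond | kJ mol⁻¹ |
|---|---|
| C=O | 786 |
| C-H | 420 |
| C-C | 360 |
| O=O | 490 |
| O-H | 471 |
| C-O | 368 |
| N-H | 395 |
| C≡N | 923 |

Reaction I, by 335 kJ

Reaction I:
  Bonds broken (reactants):
    C-H: 8 × 420 = 3360
    N-H: 6 × 395 = 2370
    O=O: 3 × 490 = 1470
    Σ(broken) = 7200 kJ
  Bonds formed (products):
    C≡N: 2 × 923 = 1846
    C-H: 2 × 420 = 840
    O-H: 12 × 471 = 5652
    Σ(formed) = 8338 kJ
  ΔH_I = 7200 − 8338 = −1138 kJ
Reaction II:
  Bonds broken (reactants):
    C-C: 1 × 360 = 360
    C-H: 3 × 420 = 1260
    C-O: 1 × 368 = 368
    C=O: 1 × 786 = 786
    O-H: 1 × 471 = 471
    O=O: 2 × 490 = 980
    Σ(broken) = 4225 kJ
  Bonds formed (products):
    C=O: 4 × 786 = 3144
    O-H: 4 × 471 = 1884
    Σ(formed) = 5028 kJ
  ΔH_II = 4225 − 5028 = −803 kJ
ΔH_I − ΔH_II = −335 kJ, so reaction I has the more negative ΔH; |ΔH_I − ΔH_II| = 335 kJ.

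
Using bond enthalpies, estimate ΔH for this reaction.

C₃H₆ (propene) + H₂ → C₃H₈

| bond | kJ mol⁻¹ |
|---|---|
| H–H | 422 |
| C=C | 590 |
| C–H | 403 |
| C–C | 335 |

ΔH ≈ −129 kJ

Bonds broken (reactants):
  C–C: 1 × 335 = 335
  C–H: 6 × 403 = 2418
  C=C: 1 × 590 = 590
  H–H: 1 × 422 = 422
  Σ(broken) = 3765 kJ
Bonds formed (products):
  C–C: 2 × 335 = 670
  C–H: 8 × 403 = 3224
  Σ(formed) = 3894 kJ
ΔH = Σ(broken) − Σ(formed) = 3765 − 3894 = −129 kJ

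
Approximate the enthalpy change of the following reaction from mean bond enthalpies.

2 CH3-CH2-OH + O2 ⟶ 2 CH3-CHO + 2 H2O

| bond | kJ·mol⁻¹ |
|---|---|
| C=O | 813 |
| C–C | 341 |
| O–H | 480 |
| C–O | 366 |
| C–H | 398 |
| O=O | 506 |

Bonds broken (reactants):
  C–C: 2 × 341 = 682
  C–H: 10 × 398 = 3980
  C–O: 2 × 366 = 732
  O–H: 2 × 480 = 960
  O=O: 1 × 506 = 506
  Σ(broken) = 6860 kJ
Bonds formed (products):
  C–C: 2 × 341 = 682
  C–H: 8 × 398 = 3184
  C=O: 2 × 813 = 1626
  O–H: 4 × 480 = 1920
  Σ(formed) = 7412 kJ
ΔH = Σ(broken) − Σ(formed) = 6860 − 7412 = −552 kJ

ΔH ≈ −552 kJ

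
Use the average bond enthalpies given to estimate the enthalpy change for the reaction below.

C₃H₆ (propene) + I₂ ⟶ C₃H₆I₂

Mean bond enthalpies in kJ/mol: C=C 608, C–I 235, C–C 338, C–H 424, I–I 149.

ΔH ≈ −51 kJ

Bonds broken (reactants):
  C–C: 1 × 338 = 338
  C–H: 6 × 424 = 2544
  C=C: 1 × 608 = 608
  I–I: 1 × 149 = 149
  Σ(broken) = 3639 kJ
Bonds formed (products):
  C–C: 2 × 338 = 676
  C–H: 6 × 424 = 2544
  C–I: 2 × 235 = 470
  Σ(formed) = 3690 kJ
ΔH = Σ(broken) − Σ(formed) = 3639 − 3690 = −51 kJ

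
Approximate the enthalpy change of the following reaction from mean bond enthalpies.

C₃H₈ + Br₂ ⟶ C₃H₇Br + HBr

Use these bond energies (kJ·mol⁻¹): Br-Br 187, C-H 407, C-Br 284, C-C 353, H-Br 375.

ΔH ≈ −65 kJ

Bonds broken (reactants):
  Br-Br: 1 × 187 = 187
  C-C: 2 × 353 = 706
  C-H: 8 × 407 = 3256
  Σ(broken) = 4149 kJ
Bonds formed (products):
  C-Br: 1 × 284 = 284
  C-C: 2 × 353 = 706
  C-H: 7 × 407 = 2849
  H-Br: 1 × 375 = 375
  Σ(formed) = 4214 kJ
ΔH = Σ(broken) − Σ(formed) = 4149 − 4214 = −65 kJ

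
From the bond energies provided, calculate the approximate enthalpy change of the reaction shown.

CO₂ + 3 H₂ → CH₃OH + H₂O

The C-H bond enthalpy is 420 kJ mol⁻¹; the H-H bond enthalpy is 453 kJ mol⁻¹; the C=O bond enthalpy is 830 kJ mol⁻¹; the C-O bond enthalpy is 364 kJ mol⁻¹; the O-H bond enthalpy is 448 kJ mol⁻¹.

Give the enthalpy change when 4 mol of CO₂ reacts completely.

Bonds broken (reactants):
  C=O: 2 × 830 = 1660
  H-H: 3 × 453 = 1359
  Σ(broken) = 3019 kJ
Bonds formed (products):
  C-H: 3 × 420 = 1260
  C-O: 1 × 364 = 364
  O-H: 3 × 448 = 1344
  Σ(formed) = 2968 kJ
ΔH = Σ(broken) − Σ(formed) = 3019 − 2968 = +51 kJ
For 4× the reaction as written: 4 × (+51) = +204 kJ

ΔH = +204 kJ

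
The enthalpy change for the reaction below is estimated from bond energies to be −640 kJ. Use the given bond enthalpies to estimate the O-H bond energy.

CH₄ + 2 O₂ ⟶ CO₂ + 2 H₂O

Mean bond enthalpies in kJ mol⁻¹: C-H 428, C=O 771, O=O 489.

D(O-H) ≈ 447 kJ/mol

Let D be the O-H bond energy.
Σ(broken) = 4×428 + 2×489 = 2690
Σ(formed) = 2×771 + 4×D = 1542 + 4D
ΔH = Σ(broken) − Σ(formed) = (2690) − (1542 + 4D) = +1148 − 4D
Setting this equal to −640 kJ gives 4D = 1788, so D = 447 kJ/mol.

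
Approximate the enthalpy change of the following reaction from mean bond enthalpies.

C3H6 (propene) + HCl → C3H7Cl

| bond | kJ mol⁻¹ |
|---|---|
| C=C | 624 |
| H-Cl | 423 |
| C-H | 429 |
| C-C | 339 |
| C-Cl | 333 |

ΔH ≈ −54 kJ

Bonds broken (reactants):
  C-C: 1 × 339 = 339
  C-H: 6 × 429 = 2574
  C=C: 1 × 624 = 624
  H-Cl: 1 × 423 = 423
  Σ(broken) = 3960 kJ
Bonds formed (products):
  C-C: 2 × 339 = 678
  C-Cl: 1 × 333 = 333
  C-H: 7 × 429 = 3003
  Σ(formed) = 4014 kJ
ΔH = Σ(broken) − Σ(formed) = 3960 − 4014 = −54 kJ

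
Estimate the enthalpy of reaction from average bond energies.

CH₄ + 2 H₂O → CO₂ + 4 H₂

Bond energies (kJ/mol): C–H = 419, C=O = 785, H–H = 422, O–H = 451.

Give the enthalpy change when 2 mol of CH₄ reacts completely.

Bonds broken (reactants):
  C–H: 4 × 419 = 1676
  O–H: 4 × 451 = 1804
  Σ(broken) = 3480 kJ
Bonds formed (products):
  C=O: 2 × 785 = 1570
  H–H: 4 × 422 = 1688
  Σ(formed) = 3258 kJ
ΔH = Σ(broken) − Σ(formed) = 3480 − 3258 = +222 kJ
For 2× the reaction as written: 2 × (+222) = +444 kJ

ΔH = +444 kJ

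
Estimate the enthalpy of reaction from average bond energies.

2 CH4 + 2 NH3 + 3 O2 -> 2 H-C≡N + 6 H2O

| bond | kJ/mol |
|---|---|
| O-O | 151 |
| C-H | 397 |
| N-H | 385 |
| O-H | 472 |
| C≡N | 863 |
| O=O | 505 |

Bonds broken (reactants):
  C-H: 8 × 397 = 3176
  N-H: 6 × 385 = 2310
  O=O: 3 × 505 = 1515
  Σ(broken) = 7001 kJ
Bonds formed (products):
  C≡N: 2 × 863 = 1726
  C-H: 2 × 397 = 794
  O-H: 12 × 472 = 5664
  Σ(formed) = 8184 kJ
ΔH = Σ(broken) − Σ(formed) = 7001 − 8184 = −1183 kJ

ΔH ≈ −1183 kJ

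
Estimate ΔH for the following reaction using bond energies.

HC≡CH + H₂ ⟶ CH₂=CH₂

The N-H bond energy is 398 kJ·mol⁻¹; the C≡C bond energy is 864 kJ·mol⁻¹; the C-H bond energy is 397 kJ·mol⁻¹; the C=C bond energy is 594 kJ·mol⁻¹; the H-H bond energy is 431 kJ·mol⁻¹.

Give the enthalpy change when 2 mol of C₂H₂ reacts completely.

Bonds broken (reactants):
  C≡C: 1 × 864 = 864
  C-H: 2 × 397 = 794
  H-H: 1 × 431 = 431
  Σ(broken) = 2089 kJ
Bonds formed (products):
  C-H: 4 × 397 = 1588
  C=C: 1 × 594 = 594
  Σ(formed) = 2182 kJ
ΔH = Σ(broken) − Σ(formed) = 2089 − 2182 = −93 kJ
For 2× the reaction as written: 2 × (−93) = −186 kJ

ΔH = −186 kJ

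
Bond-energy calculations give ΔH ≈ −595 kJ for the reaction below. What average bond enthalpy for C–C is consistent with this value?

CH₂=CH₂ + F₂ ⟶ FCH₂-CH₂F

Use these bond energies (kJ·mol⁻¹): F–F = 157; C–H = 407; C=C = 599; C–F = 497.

Let D be the C–C bond energy.
Σ(broken) = 4×407 + 1×599 + 1×157 = 2384
Σ(formed) = 1×D + 2×497 + 4×407 = 2622 + D
ΔH = Σ(broken) − Σ(formed) = (2384) − (2622 + D) = −238 − D
Setting this equal to −595 kJ gives D = 357 kJ/mol.

D(C–C) ≈ 357 kJ/mol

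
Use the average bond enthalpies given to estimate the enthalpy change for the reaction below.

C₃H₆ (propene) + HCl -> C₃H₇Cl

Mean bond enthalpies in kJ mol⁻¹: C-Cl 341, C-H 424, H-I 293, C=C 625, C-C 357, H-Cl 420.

Bonds broken (reactants):
  C-C: 1 × 357 = 357
  C-H: 6 × 424 = 2544
  C=C: 1 × 625 = 625
  H-Cl: 1 × 420 = 420
  Σ(broken) = 3946 kJ
Bonds formed (products):
  C-C: 2 × 357 = 714
  C-Cl: 1 × 341 = 341
  C-H: 7 × 424 = 2968
  Σ(formed) = 4023 kJ
ΔH = Σ(broken) − Σ(formed) = 3946 − 4023 = −77 kJ

ΔH ≈ −77 kJ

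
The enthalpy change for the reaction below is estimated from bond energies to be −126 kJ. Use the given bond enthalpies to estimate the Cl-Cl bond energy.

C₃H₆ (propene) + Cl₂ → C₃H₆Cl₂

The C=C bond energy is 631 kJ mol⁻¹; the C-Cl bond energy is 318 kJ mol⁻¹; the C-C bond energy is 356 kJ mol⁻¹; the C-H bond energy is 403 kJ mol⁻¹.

D(Cl-Cl) ≈ 235 kJ/mol

Let D be the Cl-Cl bond energy.
Σ(broken) = 1×356 + 6×403 + 1×631 + 1×D = 3405 + D
Σ(formed) = 2×356 + 2×318 + 6×403 = 3766
ΔH = Σ(broken) − Σ(formed) = (3405 + D) − (3766) = −361 + D
Setting this equal to −126 kJ gives D = 235 kJ/mol.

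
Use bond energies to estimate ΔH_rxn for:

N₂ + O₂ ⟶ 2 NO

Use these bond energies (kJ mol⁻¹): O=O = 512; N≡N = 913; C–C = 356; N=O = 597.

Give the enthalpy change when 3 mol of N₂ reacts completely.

Bonds broken (reactants):
  N≡N: 1 × 913 = 913
  O=O: 1 × 512 = 512
  Σ(broken) = 1425 kJ
Bonds formed (products):
  N=O: 2 × 597 = 1194
  Σ(formed) = 1194 kJ
ΔH = Σ(broken) − Σ(formed) = 1425 − 1194 = +231 kJ
For 3× the reaction as written: 3 × (+231) = +693 kJ

ΔH = +693 kJ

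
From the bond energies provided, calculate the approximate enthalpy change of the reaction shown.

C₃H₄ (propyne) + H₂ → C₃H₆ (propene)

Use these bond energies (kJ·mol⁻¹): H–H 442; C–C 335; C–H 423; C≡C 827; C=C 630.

Bonds broken (reactants):
  C≡C: 1 × 827 = 827
  C–C: 1 × 335 = 335
  C–H: 4 × 423 = 1692
  H–H: 1 × 442 = 442
  Σ(broken) = 3296 kJ
Bonds formed (products):
  C–C: 1 × 335 = 335
  C–H: 6 × 423 = 2538
  C=C: 1 × 630 = 630
  Σ(formed) = 3503 kJ
ΔH = Σ(broken) − Σ(formed) = 3296 − 3503 = −207 kJ

ΔH ≈ −207 kJ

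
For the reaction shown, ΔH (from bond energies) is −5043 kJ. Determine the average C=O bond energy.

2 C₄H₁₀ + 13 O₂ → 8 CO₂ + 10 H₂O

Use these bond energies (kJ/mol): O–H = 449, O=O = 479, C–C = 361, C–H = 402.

Let D be the C=O bond energy.
Σ(broken) = 6×361 + 20×402 + 13×479 = 16433
Σ(formed) = 16×D + 20×449 = 8980 + 16D
ΔH = Σ(broken) − Σ(formed) = (16433) − (8980 + 16D) = +7453 − 16D
Setting this equal to −5043 kJ gives 16D = 12496, so D = 781 kJ/mol.

D(C=O) ≈ 781 kJ/mol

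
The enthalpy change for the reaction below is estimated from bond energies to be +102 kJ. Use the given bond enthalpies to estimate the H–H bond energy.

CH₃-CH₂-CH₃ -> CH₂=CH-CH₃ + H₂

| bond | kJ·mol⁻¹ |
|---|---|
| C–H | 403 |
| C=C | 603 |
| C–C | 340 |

Let D be the H–H bond energy.
Σ(broken) = 2×340 + 8×403 = 3904
Σ(formed) = 1×340 + 6×403 + 1×603 + 1×D = 3361 + D
ΔH = Σ(broken) − Σ(formed) = (3904) − (3361 + D) = +543 − D
Setting this equal to +102 kJ gives D = 441 kJ/mol.

D(H–H) ≈ 441 kJ/mol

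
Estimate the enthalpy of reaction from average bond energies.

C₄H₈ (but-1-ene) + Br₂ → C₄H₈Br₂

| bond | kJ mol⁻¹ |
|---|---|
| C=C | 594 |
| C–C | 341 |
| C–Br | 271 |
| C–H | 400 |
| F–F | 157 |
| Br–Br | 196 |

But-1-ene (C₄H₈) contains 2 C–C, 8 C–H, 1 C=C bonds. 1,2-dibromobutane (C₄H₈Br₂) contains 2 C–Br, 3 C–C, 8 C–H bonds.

Bonds broken (reactants):
  Br–Br: 1 × 196 = 196
  C–C: 2 × 341 = 682
  C–H: 8 × 400 = 3200
  C=C: 1 × 594 = 594
  Σ(broken) = 4672 kJ
Bonds formed (products):
  C–Br: 2 × 271 = 542
  C–C: 3 × 341 = 1023
  C–H: 8 × 400 = 3200
  Σ(formed) = 4765 kJ
ΔH = Σ(broken) − Σ(formed) = 4672 − 4765 = −93 kJ

ΔH ≈ −93 kJ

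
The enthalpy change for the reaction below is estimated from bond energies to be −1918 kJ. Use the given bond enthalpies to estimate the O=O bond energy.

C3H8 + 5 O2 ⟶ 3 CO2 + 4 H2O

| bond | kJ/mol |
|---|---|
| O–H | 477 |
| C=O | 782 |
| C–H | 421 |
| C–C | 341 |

D(O=O) ≈ 508 kJ/mol

Let D be the O=O bond energy.
Σ(broken) = 2×341 + 8×421 + 5×D = 4050 + 5D
Σ(formed) = 6×782 + 8×477 = 8508
ΔH = Σ(broken) − Σ(formed) = (4050 + 5D) − (8508) = −4458 + 5D
Setting this equal to −1918 kJ gives 5D = 2540, so D = 508 kJ/mol.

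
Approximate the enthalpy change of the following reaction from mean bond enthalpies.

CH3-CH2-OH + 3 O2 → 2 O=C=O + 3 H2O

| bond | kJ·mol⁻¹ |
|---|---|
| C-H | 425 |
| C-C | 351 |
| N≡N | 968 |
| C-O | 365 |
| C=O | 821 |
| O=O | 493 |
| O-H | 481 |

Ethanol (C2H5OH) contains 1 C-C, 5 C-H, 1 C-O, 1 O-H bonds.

Bonds broken (reactants):
  C-C: 1 × 351 = 351
  C-H: 5 × 425 = 2125
  C-O: 1 × 365 = 365
  O-H: 1 × 481 = 481
  O=O: 3 × 493 = 1479
  Σ(broken) = 4801 kJ
Bonds formed (products):
  C=O: 4 × 821 = 3284
  O-H: 6 × 481 = 2886
  Σ(formed) = 6170 kJ
ΔH = Σ(broken) − Σ(formed) = 4801 − 6170 = −1369 kJ

ΔH ≈ −1369 kJ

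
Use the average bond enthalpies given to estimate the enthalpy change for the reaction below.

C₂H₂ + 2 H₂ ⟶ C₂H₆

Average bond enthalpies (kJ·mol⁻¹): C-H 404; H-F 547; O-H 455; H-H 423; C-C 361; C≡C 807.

ΔH ≈ −324 kJ

Bonds broken (reactants):
  C≡C: 1 × 807 = 807
  C-H: 2 × 404 = 808
  H-H: 2 × 423 = 846
  Σ(broken) = 2461 kJ
Bonds formed (products):
  C-C: 1 × 361 = 361
  C-H: 6 × 404 = 2424
  Σ(formed) = 2785 kJ
ΔH = Σ(broken) − Σ(formed) = 2461 − 2785 = −324 kJ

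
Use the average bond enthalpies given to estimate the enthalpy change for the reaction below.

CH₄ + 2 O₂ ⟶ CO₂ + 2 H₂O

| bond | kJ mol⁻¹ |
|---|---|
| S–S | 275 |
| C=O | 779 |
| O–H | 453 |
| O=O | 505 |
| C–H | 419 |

ΔH ≈ −684 kJ

Bonds broken (reactants):
  C–H: 4 × 419 = 1676
  O=O: 2 × 505 = 1010
  Σ(broken) = 2686 kJ
Bonds formed (products):
  C=O: 2 × 779 = 1558
  O–H: 4 × 453 = 1812
  Σ(formed) = 3370 kJ
ΔH = Σ(broken) − Σ(formed) = 2686 − 3370 = −684 kJ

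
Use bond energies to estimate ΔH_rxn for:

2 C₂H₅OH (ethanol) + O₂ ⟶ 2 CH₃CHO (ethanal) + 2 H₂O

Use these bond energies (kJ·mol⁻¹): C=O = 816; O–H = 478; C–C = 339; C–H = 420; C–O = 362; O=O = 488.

Bonds broken (reactants):
  C–C: 2 × 339 = 678
  C–H: 10 × 420 = 4200
  C–O: 2 × 362 = 724
  O–H: 2 × 478 = 956
  O=O: 1 × 488 = 488
  Σ(broken) = 7046 kJ
Bonds formed (products):
  C–C: 2 × 339 = 678
  C–H: 8 × 420 = 3360
  C=O: 2 × 816 = 1632
  O–H: 4 × 478 = 1912
  Σ(formed) = 7582 kJ
ΔH = Σ(broken) − Σ(formed) = 7046 − 7582 = −536 kJ

ΔH ≈ −536 kJ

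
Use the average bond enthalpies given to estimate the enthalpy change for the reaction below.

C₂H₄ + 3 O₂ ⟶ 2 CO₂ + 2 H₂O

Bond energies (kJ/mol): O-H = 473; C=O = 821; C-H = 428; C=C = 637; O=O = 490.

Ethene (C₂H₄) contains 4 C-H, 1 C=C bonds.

ΔH ≈ −1357 kJ

Bonds broken (reactants):
  C-H: 4 × 428 = 1712
  C=C: 1 × 637 = 637
  O=O: 3 × 490 = 1470
  Σ(broken) = 3819 kJ
Bonds formed (products):
  C=O: 4 × 821 = 3284
  O-H: 4 × 473 = 1892
  Σ(formed) = 5176 kJ
ΔH = Σ(broken) − Σ(formed) = 3819 − 5176 = −1357 kJ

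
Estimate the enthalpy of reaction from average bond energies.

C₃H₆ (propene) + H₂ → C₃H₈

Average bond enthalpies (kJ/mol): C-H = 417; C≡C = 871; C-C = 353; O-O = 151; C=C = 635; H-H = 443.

ΔH ≈ −109 kJ

Bonds broken (reactants):
  C-C: 1 × 353 = 353
  C-H: 6 × 417 = 2502
  C=C: 1 × 635 = 635
  H-H: 1 × 443 = 443
  Σ(broken) = 3933 kJ
Bonds formed (products):
  C-C: 2 × 353 = 706
  C-H: 8 × 417 = 3336
  Σ(formed) = 4042 kJ
ΔH = Σ(broken) − Σ(formed) = 3933 − 4042 = −109 kJ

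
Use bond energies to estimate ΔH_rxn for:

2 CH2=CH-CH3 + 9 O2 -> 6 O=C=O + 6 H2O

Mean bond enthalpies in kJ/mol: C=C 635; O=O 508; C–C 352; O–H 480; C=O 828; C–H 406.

ΔH ≈ −4278 kJ

Bonds broken (reactants):
  C–C: 2 × 352 = 704
  C–H: 12 × 406 = 4872
  C=C: 2 × 635 = 1270
  O=O: 9 × 508 = 4572
  Σ(broken) = 11418 kJ
Bonds formed (products):
  C=O: 12 × 828 = 9936
  O–H: 12 × 480 = 5760
  Σ(formed) = 15696 kJ
ΔH = Σ(broken) − Σ(formed) = 11418 − 15696 = −4278 kJ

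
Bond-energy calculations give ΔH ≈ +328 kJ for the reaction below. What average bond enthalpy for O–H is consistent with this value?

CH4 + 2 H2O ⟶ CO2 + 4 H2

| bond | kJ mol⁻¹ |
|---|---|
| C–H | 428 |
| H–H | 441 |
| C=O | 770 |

Let D be the O–H bond energy.
Σ(broken) = 4×428 + 4×D = 1712 + 4D
Σ(formed) = 2×770 + 4×441 = 3304
ΔH = Σ(broken) − Σ(formed) = (1712 + 4D) − (3304) = −1592 + 4D
Setting this equal to +328 kJ gives 4D = 1920, so D = 480 kJ/mol.

D(O–H) ≈ 480 kJ/mol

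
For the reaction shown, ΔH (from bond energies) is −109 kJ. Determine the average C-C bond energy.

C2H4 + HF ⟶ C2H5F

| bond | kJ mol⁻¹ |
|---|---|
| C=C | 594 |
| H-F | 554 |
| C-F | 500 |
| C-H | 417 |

D(C-C) ≈ 340 kJ/mol

Let D be the C-C bond energy.
Σ(broken) = 4×417 + 1×594 + 1×554 = 2816
Σ(formed) = 1×D + 1×500 + 5×417 = 2585 + D
ΔH = Σ(broken) − Σ(formed) = (2816) − (2585 + D) = +231 − D
Setting this equal to −109 kJ gives D = 340 kJ/mol.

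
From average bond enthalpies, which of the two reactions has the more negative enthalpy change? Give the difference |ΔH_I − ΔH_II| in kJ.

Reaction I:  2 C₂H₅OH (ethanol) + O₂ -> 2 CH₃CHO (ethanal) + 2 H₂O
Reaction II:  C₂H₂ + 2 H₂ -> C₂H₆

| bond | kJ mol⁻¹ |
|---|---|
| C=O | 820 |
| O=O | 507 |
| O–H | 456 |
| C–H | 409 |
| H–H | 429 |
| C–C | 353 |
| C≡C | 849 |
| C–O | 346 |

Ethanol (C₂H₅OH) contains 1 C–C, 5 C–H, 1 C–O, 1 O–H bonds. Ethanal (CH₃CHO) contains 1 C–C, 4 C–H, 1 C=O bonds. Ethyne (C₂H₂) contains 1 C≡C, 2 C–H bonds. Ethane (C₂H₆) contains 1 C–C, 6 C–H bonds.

Reaction I, by 253 kJ

Reaction I:
  Bonds broken (reactants):
    C–C: 2 × 353 = 706
    C–H: 10 × 409 = 4090
    C–O: 2 × 346 = 692
    O–H: 2 × 456 = 912
    O=O: 1 × 507 = 507
    Σ(broken) = 6907 kJ
  Bonds formed (products):
    C–C: 2 × 353 = 706
    C–H: 8 × 409 = 3272
    C=O: 2 × 820 = 1640
    O–H: 4 × 456 = 1824
    Σ(formed) = 7442 kJ
  ΔH_I = 6907 − 7442 = −535 kJ
Reaction II:
  Bonds broken (reactants):
    C≡C: 1 × 849 = 849
    C–H: 2 × 409 = 818
    H–H: 2 × 429 = 858
    Σ(broken) = 2525 kJ
  Bonds formed (products):
    C–C: 1 × 353 = 353
    C–H: 6 × 409 = 2454
    Σ(formed) = 2807 kJ
  ΔH_II = 2525 − 2807 = −282 kJ
ΔH_I − ΔH_II = −253 kJ, so reaction I has the more negative ΔH; |ΔH_I − ΔH_II| = 253 kJ.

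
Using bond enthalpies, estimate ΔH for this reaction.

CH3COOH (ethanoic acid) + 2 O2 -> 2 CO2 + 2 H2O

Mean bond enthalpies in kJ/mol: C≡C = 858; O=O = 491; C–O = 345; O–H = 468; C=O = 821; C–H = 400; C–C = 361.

Bonds broken (reactants):
  C–C: 1 × 361 = 361
  C–H: 3 × 400 = 1200
  C–O: 1 × 345 = 345
  C=O: 1 × 821 = 821
  O–H: 1 × 468 = 468
  O=O: 2 × 491 = 982
  Σ(broken) = 4177 kJ
Bonds formed (products):
  C=O: 4 × 821 = 3284
  O–H: 4 × 468 = 1872
  Σ(formed) = 5156 kJ
ΔH = Σ(broken) − Σ(formed) = 4177 − 5156 = −979 kJ

ΔH ≈ −979 kJ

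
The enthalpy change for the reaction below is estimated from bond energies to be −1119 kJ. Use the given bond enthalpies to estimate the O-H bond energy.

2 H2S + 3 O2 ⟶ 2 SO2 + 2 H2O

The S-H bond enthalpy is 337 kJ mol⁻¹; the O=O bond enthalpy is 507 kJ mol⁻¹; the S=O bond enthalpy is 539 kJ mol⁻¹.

D(O-H) ≈ 458 kJ/mol

Let D be the O-H bond energy.
Σ(broken) = 3×507 + 4×337 = 2869
Σ(formed) = 4×D + 4×539 = 2156 + 4D
ΔH = Σ(broken) − Σ(formed) = (2869) − (2156 + 4D) = +713 − 4D
Setting this equal to −1119 kJ gives 4D = 1832, so D = 458 kJ/mol.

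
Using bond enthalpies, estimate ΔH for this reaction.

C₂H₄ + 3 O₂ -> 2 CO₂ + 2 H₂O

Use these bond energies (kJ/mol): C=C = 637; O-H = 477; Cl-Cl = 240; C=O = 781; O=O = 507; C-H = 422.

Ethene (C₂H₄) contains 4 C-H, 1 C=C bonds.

ΔH ≈ −1186 kJ

Bonds broken (reactants):
  C-H: 4 × 422 = 1688
  C=C: 1 × 637 = 637
  O=O: 3 × 507 = 1521
  Σ(broken) = 3846 kJ
Bonds formed (products):
  C=O: 4 × 781 = 3124
  O-H: 4 × 477 = 1908
  Σ(formed) = 5032 kJ
ΔH = Σ(broken) − Σ(formed) = 3846 − 5032 = −1186 kJ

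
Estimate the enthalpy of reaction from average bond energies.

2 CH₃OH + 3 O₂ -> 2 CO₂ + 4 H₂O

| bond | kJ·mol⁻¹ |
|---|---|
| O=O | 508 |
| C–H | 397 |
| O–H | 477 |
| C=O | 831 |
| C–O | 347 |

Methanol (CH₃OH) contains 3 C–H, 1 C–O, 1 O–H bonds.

Bonds broken (reactants):
  C–H: 6 × 397 = 2382
  C–O: 2 × 347 = 694
  O–H: 2 × 477 = 954
  O=O: 3 × 508 = 1524
  Σ(broken) = 5554 kJ
Bonds formed (products):
  C=O: 4 × 831 = 3324
  O–H: 8 × 477 = 3816
  Σ(formed) = 7140 kJ
ΔH = Σ(broken) − Σ(formed) = 5554 − 7140 = −1586 kJ

ΔH ≈ −1586 kJ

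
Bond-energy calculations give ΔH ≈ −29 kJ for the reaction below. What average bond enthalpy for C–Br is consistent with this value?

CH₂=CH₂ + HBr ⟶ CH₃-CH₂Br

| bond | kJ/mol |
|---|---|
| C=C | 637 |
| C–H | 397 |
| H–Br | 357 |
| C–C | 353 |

Let D be the C–Br bond energy.
Σ(broken) = 4×397 + 1×637 + 1×357 = 2582
Σ(formed) = 1×D + 1×353 + 5×397 = 2338 + D
ΔH = Σ(broken) − Σ(formed) = (2582) − (2338 + D) = +244 − D
Setting this equal to −29 kJ gives D = 273 kJ/mol.

D(C–Br) ≈ 273 kJ/mol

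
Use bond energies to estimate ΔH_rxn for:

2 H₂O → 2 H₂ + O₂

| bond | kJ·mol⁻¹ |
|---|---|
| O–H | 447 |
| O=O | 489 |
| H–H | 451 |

ΔH ≈ +397 kJ

Bonds broken (reactants):
  O–H: 4 × 447 = 1788
  Σ(broken) = 1788 kJ
Bonds formed (products):
  H–H: 2 × 451 = 902
  O=O: 1 × 489 = 489
  Σ(formed) = 1391 kJ
ΔH = Σ(broken) − Σ(formed) = 1788 − 1391 = +397 kJ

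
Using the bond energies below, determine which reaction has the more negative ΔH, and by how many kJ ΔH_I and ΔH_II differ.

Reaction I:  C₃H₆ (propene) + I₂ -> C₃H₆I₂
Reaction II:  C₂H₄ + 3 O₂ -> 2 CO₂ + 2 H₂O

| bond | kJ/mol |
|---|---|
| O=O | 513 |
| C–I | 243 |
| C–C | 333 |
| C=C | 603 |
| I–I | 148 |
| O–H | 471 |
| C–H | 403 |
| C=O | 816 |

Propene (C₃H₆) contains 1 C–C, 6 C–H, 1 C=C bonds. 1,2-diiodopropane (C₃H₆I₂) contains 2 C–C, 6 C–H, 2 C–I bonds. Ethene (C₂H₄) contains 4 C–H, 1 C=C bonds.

Reaction II, by 1326 kJ

Reaction I:
  Bonds broken (reactants):
    C–C: 1 × 333 = 333
    C–H: 6 × 403 = 2418
    C=C: 1 × 603 = 603
    I–I: 1 × 148 = 148
    Σ(broken) = 3502 kJ
  Bonds formed (products):
    C–C: 2 × 333 = 666
    C–H: 6 × 403 = 2418
    C–I: 2 × 243 = 486
    Σ(formed) = 3570 kJ
  ΔH_I = 3502 − 3570 = −68 kJ
Reaction II:
  Bonds broken (reactants):
    C–H: 4 × 403 = 1612
    C=C: 1 × 603 = 603
    O=O: 3 × 513 = 1539
    Σ(broken) = 3754 kJ
  Bonds formed (products):
    C=O: 4 × 816 = 3264
    O–H: 4 × 471 = 1884
    Σ(formed) = 5148 kJ
  ΔH_II = 3754 − 5148 = −1394 kJ
ΔH_I − ΔH_II = +1326 kJ, so reaction II has the more negative ΔH; |ΔH_I − ΔH_II| = 1326 kJ.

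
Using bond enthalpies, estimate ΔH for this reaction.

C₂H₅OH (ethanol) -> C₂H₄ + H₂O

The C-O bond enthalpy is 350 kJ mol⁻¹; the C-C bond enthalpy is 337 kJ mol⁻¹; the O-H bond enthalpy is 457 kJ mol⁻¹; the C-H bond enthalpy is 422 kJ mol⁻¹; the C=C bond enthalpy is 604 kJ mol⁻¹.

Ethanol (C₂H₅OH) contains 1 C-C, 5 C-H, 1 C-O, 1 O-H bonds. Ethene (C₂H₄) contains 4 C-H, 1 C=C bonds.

ΔH ≈ +48 kJ

Bonds broken (reactants):
  C-C: 1 × 337 = 337
  C-H: 5 × 422 = 2110
  C-O: 1 × 350 = 350
  O-H: 1 × 457 = 457
  Σ(broken) = 3254 kJ
Bonds formed (products):
  C-H: 4 × 422 = 1688
  C=C: 1 × 604 = 604
  O-H: 2 × 457 = 914
  Σ(formed) = 3206 kJ
ΔH = Σ(broken) − Σ(formed) = 3254 − 3206 = +48 kJ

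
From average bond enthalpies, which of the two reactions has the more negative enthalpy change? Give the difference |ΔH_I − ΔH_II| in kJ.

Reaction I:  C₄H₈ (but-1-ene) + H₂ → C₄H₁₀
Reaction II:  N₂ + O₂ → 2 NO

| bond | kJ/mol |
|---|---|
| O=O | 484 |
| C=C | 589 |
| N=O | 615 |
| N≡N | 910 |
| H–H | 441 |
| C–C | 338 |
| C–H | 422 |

Reaction I:
  Bonds broken (reactants):
    C–C: 2 × 338 = 676
    C–H: 8 × 422 = 3376
    C=C: 1 × 589 = 589
    H–H: 1 × 441 = 441
    Σ(broken) = 5082 kJ
  Bonds formed (products):
    C–C: 3 × 338 = 1014
    C–H: 10 × 422 = 4220
    Σ(formed) = 5234 kJ
  ΔH_I = 5082 − 5234 = −152 kJ
Reaction II:
  Bonds broken (reactants):
    N≡N: 1 × 910 = 910
    O=O: 1 × 484 = 484
    Σ(broken) = 1394 kJ
  Bonds formed (products):
    N=O: 2 × 615 = 1230
    Σ(formed) = 1230 kJ
  ΔH_II = 1394 − 1230 = +164 kJ
ΔH_I − ΔH_II = −316 kJ, so reaction I has the more negative ΔH; |ΔH_I − ΔH_II| = 316 kJ.

Reaction I, by 316 kJ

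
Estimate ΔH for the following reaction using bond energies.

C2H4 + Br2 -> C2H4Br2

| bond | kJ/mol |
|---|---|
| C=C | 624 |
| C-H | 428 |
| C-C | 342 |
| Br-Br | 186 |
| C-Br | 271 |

Bonds broken (reactants):
  Br-Br: 1 × 186 = 186
  C-H: 4 × 428 = 1712
  C=C: 1 × 624 = 624
  Σ(broken) = 2522 kJ
Bonds formed (products):
  C-Br: 2 × 271 = 542
  C-C: 1 × 342 = 342
  C-H: 4 × 428 = 1712
  Σ(formed) = 2596 kJ
ΔH = Σ(broken) − Σ(formed) = 2522 − 2596 = −74 kJ

ΔH ≈ −74 kJ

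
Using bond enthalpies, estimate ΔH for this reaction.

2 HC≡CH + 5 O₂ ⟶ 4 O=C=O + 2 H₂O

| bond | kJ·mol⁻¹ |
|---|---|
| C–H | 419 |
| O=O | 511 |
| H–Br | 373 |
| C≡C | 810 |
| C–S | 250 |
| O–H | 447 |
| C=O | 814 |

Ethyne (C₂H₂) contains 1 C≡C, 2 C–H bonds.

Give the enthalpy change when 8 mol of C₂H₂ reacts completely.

ΔH = −9796 kJ

Bonds broken (reactants):
  C≡C: 2 × 810 = 1620
  C–H: 4 × 419 = 1676
  O=O: 5 × 511 = 2555
  Σ(broken) = 5851 kJ
Bonds formed (products):
  C=O: 8 × 814 = 6512
  O–H: 4 × 447 = 1788
  Σ(formed) = 8300 kJ
ΔH = Σ(broken) − Σ(formed) = 5851 − 8300 = −2449 kJ
For 4× the reaction as written: 4 × (−2449) = −9796 kJ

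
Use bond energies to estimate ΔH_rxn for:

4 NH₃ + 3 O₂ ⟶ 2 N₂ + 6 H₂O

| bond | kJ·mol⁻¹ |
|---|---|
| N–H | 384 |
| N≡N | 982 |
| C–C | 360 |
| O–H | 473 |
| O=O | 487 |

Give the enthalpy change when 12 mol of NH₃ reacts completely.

ΔH = −4713 kJ

Bonds broken (reactants):
  N–H: 12 × 384 = 4608
  O=O: 3 × 487 = 1461
  Σ(broken) = 6069 kJ
Bonds formed (products):
  N≡N: 2 × 982 = 1964
  O–H: 12 × 473 = 5676
  Σ(formed) = 7640 kJ
ΔH = Σ(broken) − Σ(formed) = 6069 − 7640 = −1571 kJ
For 3× the reaction as written: 3 × (−1571) = −4713 kJ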